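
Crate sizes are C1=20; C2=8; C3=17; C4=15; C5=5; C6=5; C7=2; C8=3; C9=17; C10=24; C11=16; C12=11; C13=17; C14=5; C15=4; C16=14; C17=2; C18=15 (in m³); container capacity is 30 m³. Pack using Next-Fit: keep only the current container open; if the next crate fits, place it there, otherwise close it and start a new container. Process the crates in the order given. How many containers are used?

9

C1 (20 m³) → container 1 (remaining 10 m³)
C2 (8 m³) → container 1 (remaining 2 m³)
C3 (17 m³) → container 2 (remaining 13 m³)
C4 (15 m³) → container 3 (remaining 15 m³)
C5 (5 m³) → container 3 (remaining 10 m³)
C6 (5 m³) → container 3 (remaining 5 m³)
C7 (2 m³) → container 3 (remaining 3 m³)
C8 (3 m³) → container 3 (remaining 0 m³)
C9 (17 m³) → container 4 (remaining 13 m³)
C10 (24 m³) → container 5 (remaining 6 m³)
C11 (16 m³) → container 6 (remaining 14 m³)
C12 (11 m³) → container 6 (remaining 3 m³)
C13 (17 m³) → container 7 (remaining 13 m³)
C14 (5 m³) → container 7 (remaining 8 m³)
C15 (4 m³) → container 7 (remaining 4 m³)
C16 (14 m³) → container 8 (remaining 16 m³)
C17 (2 m³) → container 8 (remaining 14 m³)
C18 (15 m³) → container 9 (remaining 15 m³)
Final containers: [20,8] [17] [15,5,5,2,3] [17] [24] [16,11] [17,5,4] [14,2] [15].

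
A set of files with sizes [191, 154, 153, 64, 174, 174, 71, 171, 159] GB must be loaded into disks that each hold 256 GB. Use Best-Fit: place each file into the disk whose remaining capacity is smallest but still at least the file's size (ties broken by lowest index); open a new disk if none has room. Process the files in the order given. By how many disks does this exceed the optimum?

Best-Fit: [191,64] [154] [153] [174,71] [174] [171] [159] → 7 disks.
7 files exceed 128 GB (half the capacity), and no two of those can share a disk, so at least 7 disks are needed.
So 7 is already optimal.

0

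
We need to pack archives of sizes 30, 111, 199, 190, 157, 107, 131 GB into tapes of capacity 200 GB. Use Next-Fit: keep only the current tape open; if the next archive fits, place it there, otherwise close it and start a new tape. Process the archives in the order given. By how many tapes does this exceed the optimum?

0

Next-Fit: [30,111] [199] [190] [157] [107] [131] → 6 tapes.
6 archives exceed 100 GB (half the capacity), and no two of those can share a tape, so at least 6 tapes are needed.
So 6 is already optimal.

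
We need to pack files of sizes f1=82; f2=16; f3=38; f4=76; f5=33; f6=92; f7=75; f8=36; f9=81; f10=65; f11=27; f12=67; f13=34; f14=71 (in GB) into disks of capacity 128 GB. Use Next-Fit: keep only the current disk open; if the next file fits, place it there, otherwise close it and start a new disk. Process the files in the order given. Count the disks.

Put f1 (82 GB) in disk 1; 46 GB remain.
Put f2 (16 GB) in disk 1; 30 GB remain.
Put f3 (38 GB) in disk 2; 90 GB remain.
Put f4 (76 GB) in disk 2; 14 GB remain.
Put f5 (33 GB) in disk 3; 95 GB remain.
Put f6 (92 GB) in disk 3; 3 GB remain.
Put f7 (75 GB) in disk 4; 53 GB remain.
Put f8 (36 GB) in disk 4; 17 GB remain.
Put f9 (81 GB) in disk 5; 47 GB remain.
Put f10 (65 GB) in disk 6; 63 GB remain.
Put f11 (27 GB) in disk 6; 36 GB remain.
Put f12 (67 GB) in disk 7; 61 GB remain.
Put f13 (34 GB) in disk 7; 27 GB remain.
Put f14 (71 GB) in disk 8; 57 GB remain.

8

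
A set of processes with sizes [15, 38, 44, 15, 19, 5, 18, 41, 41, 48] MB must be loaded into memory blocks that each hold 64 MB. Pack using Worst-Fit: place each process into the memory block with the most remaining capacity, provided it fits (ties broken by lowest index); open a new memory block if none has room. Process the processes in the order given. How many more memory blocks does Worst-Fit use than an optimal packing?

1

Worst-Fit: [15,38] [44,15] [19,5,18] [41] [41] [48] → 6 memory blocks.
Total size 284 MB; any packing needs at least ⌈284/64⌉ = 5 memory blocks.
An optimal packing achieves that bound: [48,15] [44,19] [41,18,5] [41,15] [38] → 5 memory blocks.
Excess: 6 − 5 = 1.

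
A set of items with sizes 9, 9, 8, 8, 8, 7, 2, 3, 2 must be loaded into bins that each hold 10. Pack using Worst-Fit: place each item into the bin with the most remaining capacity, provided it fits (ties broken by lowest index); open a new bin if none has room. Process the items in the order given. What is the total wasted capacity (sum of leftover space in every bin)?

9 → bin 1 (remaining 1)
9 → bin 2 (remaining 1)
8 → bin 3 (remaining 2)
8 → bin 4 (remaining 2)
8 → bin 5 (remaining 2)
7 → bin 6 (remaining 3)
2 → bin 6 (remaining 1)
3 → bin 7 (remaining 7)
2 → bin 7 (remaining 5)
7 bins × 10 = 70; used 56; unused 14.

14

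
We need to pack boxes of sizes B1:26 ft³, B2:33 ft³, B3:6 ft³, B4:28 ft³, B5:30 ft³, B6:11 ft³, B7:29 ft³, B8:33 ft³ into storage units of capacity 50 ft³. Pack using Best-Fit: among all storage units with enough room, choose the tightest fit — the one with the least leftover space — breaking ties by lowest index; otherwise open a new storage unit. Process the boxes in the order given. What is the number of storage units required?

storage unit 1: place B1 (26 ft³), 24 ft³ left
storage unit 2: place B2 (33 ft³), 17 ft³ left
storage unit 2: place B3 (6 ft³), 11 ft³ left
storage unit 3: place B4 (28 ft³), 22 ft³ left
storage unit 4: place B5 (30 ft³), 20 ft³ left
storage unit 2: place B6 (11 ft³), 0 ft³ left
storage unit 5: place B7 (29 ft³), 21 ft³ left
storage unit 6: place B8 (33 ft³), 17 ft³ left

6 storage units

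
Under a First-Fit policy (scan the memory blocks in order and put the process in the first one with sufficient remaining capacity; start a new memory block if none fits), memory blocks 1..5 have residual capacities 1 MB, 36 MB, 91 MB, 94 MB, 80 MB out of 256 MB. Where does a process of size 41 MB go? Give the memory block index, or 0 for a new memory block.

3

Memory blocks with room: memory block 3 (91 MB), memory block 4 (94 MB), memory block 5 (80 MB).
The first with room is memory block 3.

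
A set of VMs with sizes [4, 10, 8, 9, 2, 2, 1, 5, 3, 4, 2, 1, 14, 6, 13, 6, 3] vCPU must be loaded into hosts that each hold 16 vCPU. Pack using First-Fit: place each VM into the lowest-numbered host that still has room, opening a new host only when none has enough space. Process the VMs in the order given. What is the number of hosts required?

6 hosts

host 1: place 4 vCPU, 12 vCPU left
host 1: place 10 vCPU, 2 vCPU left
host 2: place 8 vCPU, 8 vCPU left
host 3: place 9 vCPU, 7 vCPU left
host 1: place 2 vCPU, 0 vCPU left
host 2: place 2 vCPU, 6 vCPU left
host 2: place 1 vCPU, 5 vCPU left
host 2: place 5 vCPU, 0 vCPU left
host 3: place 3 vCPU, 4 vCPU left
host 3: place 4 vCPU, 0 vCPU left
host 4: place 2 vCPU, 14 vCPU left
host 4: place 1 vCPU, 13 vCPU left
host 5: place 14 vCPU, 2 vCPU left
host 4: place 6 vCPU, 7 vCPU left
host 6: place 13 vCPU, 3 vCPU left
host 4: place 6 vCPU, 1 vCPU left
host 6: place 3 vCPU, 0 vCPU left
Final hosts: [4,10,2] [8,2,1,5] [9,3,4] [2,1,6,6] [14] [13,3].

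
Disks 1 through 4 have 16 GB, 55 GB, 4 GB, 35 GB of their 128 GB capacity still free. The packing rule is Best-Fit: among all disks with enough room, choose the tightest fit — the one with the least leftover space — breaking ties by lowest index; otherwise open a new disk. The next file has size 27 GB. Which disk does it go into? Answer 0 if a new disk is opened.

4

Disks with room: disk 2 (55 GB), disk 4 (35 GB).
Tightest fit is disk 4 with 35 GB free.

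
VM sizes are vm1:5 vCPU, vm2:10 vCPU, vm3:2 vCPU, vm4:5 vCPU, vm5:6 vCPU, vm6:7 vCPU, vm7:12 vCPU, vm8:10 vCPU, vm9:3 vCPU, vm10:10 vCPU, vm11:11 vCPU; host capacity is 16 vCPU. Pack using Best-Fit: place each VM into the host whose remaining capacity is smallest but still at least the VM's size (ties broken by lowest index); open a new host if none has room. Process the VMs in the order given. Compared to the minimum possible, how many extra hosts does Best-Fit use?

Best-Fit: [5,10] [2,5,6,3] [7] [12] [10] [10] [11] → 7 hosts.
Total size 81 vCPU; any packing needs at least ⌈81/16⌉ = 6 hosts.
An optimal packing achieves that bound: [12,3] [11,5] [10,6] [10,5] [10,2] [7] → 6 hosts.
Excess: 7 − 6 = 1.

1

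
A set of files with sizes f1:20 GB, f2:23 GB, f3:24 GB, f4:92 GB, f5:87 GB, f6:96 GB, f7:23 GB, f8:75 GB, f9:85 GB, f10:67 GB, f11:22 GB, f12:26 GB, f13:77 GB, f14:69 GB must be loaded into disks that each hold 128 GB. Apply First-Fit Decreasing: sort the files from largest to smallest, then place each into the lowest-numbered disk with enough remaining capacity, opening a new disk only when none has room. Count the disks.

8 disks

Sorted descending: 96, 92, 87, 85, 77, 75, 69, 67, 26, 24, 23, 23, 22, 20.
96 GB → disk 1 (remaining 32 GB)
92 GB → disk 2 (remaining 36 GB)
87 GB → disk 3 (remaining 41 GB)
85 GB → disk 4 (remaining 43 GB)
77 GB → disk 5 (remaining 51 GB)
75 GB → disk 6 (remaining 53 GB)
69 GB → disk 7 (remaining 59 GB)
67 GB → disk 8 (remaining 61 GB)
26 GB → disk 1 (remaining 6 GB)
24 GB → disk 2 (remaining 12 GB)
23 GB → disk 3 (remaining 18 GB)
23 GB → disk 4 (remaining 20 GB)
22 GB → disk 5 (remaining 29 GB)
20 GB → disk 4 (remaining 0 GB)
Final disks: [96,26] [92,24] [87,23] [85,23,20] [77,22] [75] [69] [67].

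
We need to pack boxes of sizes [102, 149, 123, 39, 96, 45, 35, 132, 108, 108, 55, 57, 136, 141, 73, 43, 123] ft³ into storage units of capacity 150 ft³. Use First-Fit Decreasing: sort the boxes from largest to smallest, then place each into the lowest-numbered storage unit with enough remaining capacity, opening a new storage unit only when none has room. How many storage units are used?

Sorted descending: 149, 141, 136, 132, 123, 123, 108, 108, 102, 96, 73, 57, 55, 45, 43, 39, 35.
Put 149 ft³ in storage unit 1; 1 ft³ remain.
Put 141 ft³ in storage unit 2; 9 ft³ remain.
Put 136 ft³ in storage unit 3; 14 ft³ remain.
Put 132 ft³ in storage unit 4; 18 ft³ remain.
Put 123 ft³ in storage unit 5; 27 ft³ remain.
Put 123 ft³ in storage unit 6; 27 ft³ remain.
Put 108 ft³ in storage unit 7; 42 ft³ remain.
Put 108 ft³ in storage unit 8; 42 ft³ remain.
Put 102 ft³ in storage unit 9; 48 ft³ remain.
Put 96 ft³ in storage unit 10; 54 ft³ remain.
Put 73 ft³ in storage unit 11; 77 ft³ remain.
Put 57 ft³ in storage unit 11; 20 ft³ remain.
Put 55 ft³ in storage unit 12; 95 ft³ remain.
Put 45 ft³ in storage unit 9; 3 ft³ remain.
Put 43 ft³ in storage unit 10; 11 ft³ remain.
Put 39 ft³ in storage unit 7; 3 ft³ remain.
Put 35 ft³ in storage unit 8; 7 ft³ remain.

12 storage units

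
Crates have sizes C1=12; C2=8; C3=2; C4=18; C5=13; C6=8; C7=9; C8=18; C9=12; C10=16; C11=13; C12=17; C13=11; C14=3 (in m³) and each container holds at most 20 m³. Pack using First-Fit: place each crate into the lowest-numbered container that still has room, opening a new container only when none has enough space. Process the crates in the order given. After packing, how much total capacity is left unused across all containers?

40

container 1: place C1 (12 m³), 8 m³ left
container 1: place C2 (8 m³), 0 m³ left
container 2: place C3 (2 m³), 18 m³ left
container 2: place C4 (18 m³), 0 m³ left
container 3: place C5 (13 m³), 7 m³ left
container 4: place C6 (8 m³), 12 m³ left
container 4: place C7 (9 m³), 3 m³ left
container 5: place C8 (18 m³), 2 m³ left
container 6: place C9 (12 m³), 8 m³ left
container 7: place C10 (16 m³), 4 m³ left
container 8: place C11 (13 m³), 7 m³ left
container 9: place C12 (17 m³), 3 m³ left
container 10: place C13 (11 m³), 9 m³ left
container 3: place C14 (3 m³), 4 m³ left
10 containers × 20 m³ = 200 m³; used 160 m³; unused 40 m³.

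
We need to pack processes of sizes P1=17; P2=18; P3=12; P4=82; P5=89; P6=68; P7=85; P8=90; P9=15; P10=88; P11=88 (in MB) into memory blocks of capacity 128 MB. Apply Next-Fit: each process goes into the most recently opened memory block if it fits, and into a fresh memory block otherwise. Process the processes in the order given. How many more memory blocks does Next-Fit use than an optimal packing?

1

Next-Fit: [17,18,12] [82] [89] [68] [85] [90,15] [88] [88] → 8 memory blocks.
7 processes exceed 64 MB (half the capacity), and no two of those can share a memory block, so at least 7 memory blocks are needed.
An optimal packing achieves that bound: [90,18,17] [89,15,12] [88] [88] [85] [82] [68] → 7 memory blocks.
Excess: 8 − 7 = 1.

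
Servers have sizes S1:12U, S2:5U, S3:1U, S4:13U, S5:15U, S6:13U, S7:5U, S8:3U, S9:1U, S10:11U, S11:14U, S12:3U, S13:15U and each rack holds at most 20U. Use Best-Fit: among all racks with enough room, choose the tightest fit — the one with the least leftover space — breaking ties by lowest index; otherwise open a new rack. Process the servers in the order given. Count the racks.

Put S1 (12U) in rack 1; 8U remain.
Put S2 (5U) in rack 1; 3U remain.
Put S3 (1U) in rack 1; 2U remain.
Put S4 (13U) in rack 2; 7U remain.
Put S5 (15U) in rack 3; 5U remain.
Put S6 (13U) in rack 4; 7U remain.
Put S7 (5U) in rack 3; 0U remain.
Put S8 (3U) in rack 2; 4U remain.
Put S9 (1U) in rack 1; 1U remain.
Put S10 (11U) in rack 5; 9U remain.
Put S11 (14U) in rack 6; 6U remain.
Put S12 (3U) in rack 2; 1U remain.
Put S13 (15U) in rack 7; 5U remain.

7 racks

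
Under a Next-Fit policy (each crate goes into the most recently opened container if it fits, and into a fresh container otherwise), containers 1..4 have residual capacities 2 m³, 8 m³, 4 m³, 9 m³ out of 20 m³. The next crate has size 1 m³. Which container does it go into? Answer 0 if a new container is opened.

Next-Fit only looks at container 4, which has 9 m³ free.
1 m³ fits there.

4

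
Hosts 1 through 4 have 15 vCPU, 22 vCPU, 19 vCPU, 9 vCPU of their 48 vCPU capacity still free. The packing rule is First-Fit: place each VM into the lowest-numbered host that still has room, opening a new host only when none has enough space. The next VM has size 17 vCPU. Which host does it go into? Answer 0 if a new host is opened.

2

Hosts with room: host 2 (22 vCPU), host 3 (19 vCPU).
The first with room is host 2.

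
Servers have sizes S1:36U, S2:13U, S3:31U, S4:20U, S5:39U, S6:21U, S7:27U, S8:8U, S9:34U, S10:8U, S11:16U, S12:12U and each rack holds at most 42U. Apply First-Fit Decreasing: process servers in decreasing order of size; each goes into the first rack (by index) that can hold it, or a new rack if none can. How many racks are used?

7

Sorted descending: 39, 36, 34, 31, 27, 21, 20, 16, 13, 12, 8, 8.
39U → rack 1 (remaining 3U)
36U → rack 2 (remaining 6U)
34U → rack 3 (remaining 8U)
31U → rack 4 (remaining 11U)
27U → rack 5 (remaining 15U)
21U → rack 6 (remaining 21U)
20U → rack 6 (remaining 1U)
16U → rack 7 (remaining 26U)
13U → rack 5 (remaining 2U)
12U → rack 7 (remaining 14U)
8U → rack 3 (remaining 0U)
8U → rack 4 (remaining 3U)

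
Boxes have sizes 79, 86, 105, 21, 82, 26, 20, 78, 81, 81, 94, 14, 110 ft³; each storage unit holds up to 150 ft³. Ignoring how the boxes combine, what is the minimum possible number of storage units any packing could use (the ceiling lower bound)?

6 storage units

Total size = 79 + 86 + 105 + 21 + 82 + 26 + 20 + 78 + 81 + 81 + 94 + 14 + 110 = 877 ft³.
⌈877 / 150⌉ = 6.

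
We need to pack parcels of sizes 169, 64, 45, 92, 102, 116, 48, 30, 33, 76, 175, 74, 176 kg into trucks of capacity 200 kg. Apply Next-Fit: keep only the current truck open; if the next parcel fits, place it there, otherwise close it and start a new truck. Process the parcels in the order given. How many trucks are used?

8

Put 169 kg in truck 1; 31 kg remain.
Put 64 kg in truck 2; 136 kg remain.
Put 45 kg in truck 2; 91 kg remain.
Put 92 kg in truck 3; 108 kg remain.
Put 102 kg in truck 3; 6 kg remain.
Put 116 kg in truck 4; 84 kg remain.
Put 48 kg in truck 4; 36 kg remain.
Put 30 kg in truck 4; 6 kg remain.
Put 33 kg in truck 5; 167 kg remain.
Put 76 kg in truck 5; 91 kg remain.
Put 175 kg in truck 6; 25 kg remain.
Put 74 kg in truck 7; 126 kg remain.
Put 176 kg in truck 8; 24 kg remain.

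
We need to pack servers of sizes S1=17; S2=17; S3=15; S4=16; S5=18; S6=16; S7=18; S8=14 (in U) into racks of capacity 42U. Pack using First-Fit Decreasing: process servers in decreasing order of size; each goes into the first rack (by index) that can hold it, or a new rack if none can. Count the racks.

4

Sorted descending: 18, 18, 17, 17, 16, 16, 15, 14.
18U → rack 1 (remaining 24U)
18U → rack 1 (remaining 6U)
17U → rack 2 (remaining 25U)
17U → rack 2 (remaining 8U)
16U → rack 3 (remaining 26U)
16U → rack 3 (remaining 10U)
15U → rack 4 (remaining 27U)
14U → rack 4 (remaining 13U)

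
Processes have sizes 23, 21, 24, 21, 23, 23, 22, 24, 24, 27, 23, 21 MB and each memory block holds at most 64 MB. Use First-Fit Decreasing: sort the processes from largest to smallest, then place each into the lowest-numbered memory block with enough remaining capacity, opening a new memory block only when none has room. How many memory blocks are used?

6

Sorted descending: 27, 24, 24, 24, 23, 23, 23, 23, 22, 21, 21, 21.
memory block 1: place 27 MB, 37 MB left
memory block 1: place 24 MB, 13 MB left
memory block 2: place 24 MB, 40 MB left
memory block 2: place 24 MB, 16 MB left
memory block 3: place 23 MB, 41 MB left
memory block 3: place 23 MB, 18 MB left
memory block 4: place 23 MB, 41 MB left
memory block 4: place 23 MB, 18 MB left
memory block 5: place 22 MB, 42 MB left
memory block 5: place 21 MB, 21 MB left
memory block 5: place 21 MB, 0 MB left
memory block 6: place 21 MB, 43 MB left
Final memory blocks: [27,24] [24,24] [23,23] [23,23] [22,21,21] [21].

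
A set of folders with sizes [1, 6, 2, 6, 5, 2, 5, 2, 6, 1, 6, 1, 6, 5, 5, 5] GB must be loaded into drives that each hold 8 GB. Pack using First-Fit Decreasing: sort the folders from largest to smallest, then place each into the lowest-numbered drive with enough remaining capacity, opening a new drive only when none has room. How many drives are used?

10

Sorted descending: 6, 6, 6, 6, 6, 5, 5, 5, 5, 5, 2, 2, 2, 1, 1, 1.
6 GB → drive 1 (remaining 2 GB)
6 GB → drive 2 (remaining 2 GB)
6 GB → drive 3 (remaining 2 GB)
6 GB → drive 4 (remaining 2 GB)
6 GB → drive 5 (remaining 2 GB)
5 GB → drive 6 (remaining 3 GB)
5 GB → drive 7 (remaining 3 GB)
5 GB → drive 8 (remaining 3 GB)
5 GB → drive 9 (remaining 3 GB)
5 GB → drive 10 (remaining 3 GB)
2 GB → drive 1 (remaining 0 GB)
2 GB → drive 2 (remaining 0 GB)
2 GB → drive 3 (remaining 0 GB)
1 GB → drive 4 (remaining 1 GB)
1 GB → drive 4 (remaining 0 GB)
1 GB → drive 5 (remaining 1 GB)
Final drives: [6,2] [6,2] [6,2] [6,1,1] [6,1] [5] [5] [5] [5] [5].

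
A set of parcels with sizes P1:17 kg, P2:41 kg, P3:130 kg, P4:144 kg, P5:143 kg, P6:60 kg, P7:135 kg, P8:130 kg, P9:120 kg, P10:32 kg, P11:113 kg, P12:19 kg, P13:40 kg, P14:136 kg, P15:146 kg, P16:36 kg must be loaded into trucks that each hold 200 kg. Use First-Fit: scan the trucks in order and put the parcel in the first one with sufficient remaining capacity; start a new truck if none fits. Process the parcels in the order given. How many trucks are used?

Put P1 (17 kg) in truck 1; 183 kg remain.
Put P2 (41 kg) in truck 1; 142 kg remain.
Put P3 (130 kg) in truck 1; 12 kg remain.
Put P4 (144 kg) in truck 2; 56 kg remain.
Put P5 (143 kg) in truck 3; 57 kg remain.
Put P6 (60 kg) in truck 4; 140 kg remain.
Put P7 (135 kg) in truck 4; 5 kg remain.
Put P8 (130 kg) in truck 5; 70 kg remain.
Put P9 (120 kg) in truck 6; 80 kg remain.
Put P10 (32 kg) in truck 2; 24 kg remain.
Put P11 (113 kg) in truck 7; 87 kg remain.
Put P12 (19 kg) in truck 2; 5 kg remain.
Put P13 (40 kg) in truck 3; 17 kg remain.
Put P14 (136 kg) in truck 8; 64 kg remain.
Put P15 (146 kg) in truck 9; 54 kg remain.
Put P16 (36 kg) in truck 5; 34 kg remain.

9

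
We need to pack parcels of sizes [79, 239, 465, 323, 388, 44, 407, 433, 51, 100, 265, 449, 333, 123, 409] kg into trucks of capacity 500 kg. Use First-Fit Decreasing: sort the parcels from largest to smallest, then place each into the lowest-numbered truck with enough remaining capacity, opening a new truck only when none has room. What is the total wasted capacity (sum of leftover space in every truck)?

Sorted descending: 465, 449, 433, 409, 407, 388, 333, 323, 265, 239, 123, 100, 79, 51, 44.
truck 1: place 465 kg, 35 kg left
truck 2: place 449 kg, 51 kg left
truck 3: place 433 kg, 67 kg left
truck 4: place 409 kg, 91 kg left
truck 5: place 407 kg, 93 kg left
truck 6: place 388 kg, 112 kg left
truck 7: place 333 kg, 167 kg left
truck 8: place 323 kg, 177 kg left
truck 9: place 265 kg, 235 kg left
truck 10: place 239 kg, 261 kg left
truck 7: place 123 kg, 44 kg left
truck 6: place 100 kg, 12 kg left
truck 4: place 79 kg, 12 kg left
truck 2: place 51 kg, 0 kg left
truck 3: place 44 kg, 23 kg left
10 trucks × 500 kg = 5000 kg; used 4108 kg; unused 892 kg.

892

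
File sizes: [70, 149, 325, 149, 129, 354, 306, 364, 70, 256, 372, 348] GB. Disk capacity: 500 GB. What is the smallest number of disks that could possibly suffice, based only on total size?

6

Total size = 70 + 149 + 325 + 149 + 129 + 354 + 306 + 364 + 70 + 256 + 372 + 348 = 2892 GB.
⌈2892 / 500⌉ = 6.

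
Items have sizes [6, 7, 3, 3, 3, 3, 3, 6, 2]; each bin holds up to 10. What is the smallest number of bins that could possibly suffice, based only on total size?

Total size = 6 + 7 + 3 + 3 + 3 + 3 + 3 + 6 + 2 = 36.
⌈36 / 10⌉ = 4.

4 bins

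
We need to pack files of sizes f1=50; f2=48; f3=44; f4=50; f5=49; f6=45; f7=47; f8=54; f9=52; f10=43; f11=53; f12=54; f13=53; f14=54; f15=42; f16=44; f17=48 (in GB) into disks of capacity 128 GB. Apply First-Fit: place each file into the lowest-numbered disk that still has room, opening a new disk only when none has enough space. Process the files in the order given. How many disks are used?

9

f1 (50 GB) → disk 1 (remaining 78 GB)
f2 (48 GB) → disk 1 (remaining 30 GB)
f3 (44 GB) → disk 2 (remaining 84 GB)
f4 (50 GB) → disk 2 (remaining 34 GB)
f5 (49 GB) → disk 3 (remaining 79 GB)
f6 (45 GB) → disk 3 (remaining 34 GB)
f7 (47 GB) → disk 4 (remaining 81 GB)
f8 (54 GB) → disk 4 (remaining 27 GB)
f9 (52 GB) → disk 5 (remaining 76 GB)
f10 (43 GB) → disk 5 (remaining 33 GB)
f11 (53 GB) → disk 6 (remaining 75 GB)
f12 (54 GB) → disk 6 (remaining 21 GB)
f13 (53 GB) → disk 7 (remaining 75 GB)
f14 (54 GB) → disk 7 (remaining 21 GB)
f15 (42 GB) → disk 8 (remaining 86 GB)
f16 (44 GB) → disk 8 (remaining 42 GB)
f17 (48 GB) → disk 9 (remaining 80 GB)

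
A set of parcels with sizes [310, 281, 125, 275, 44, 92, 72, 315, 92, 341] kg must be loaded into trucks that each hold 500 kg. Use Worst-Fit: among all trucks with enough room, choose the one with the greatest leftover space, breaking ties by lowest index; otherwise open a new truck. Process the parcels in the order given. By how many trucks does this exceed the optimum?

Worst-Fit: [310,92] [281,125] [275,44,72] [315,92] [341] → 5 trucks.
5 parcels exceed 250 kg (half the capacity), and no two of those can share a truck, so at least 5 trucks are needed.
So 5 is already optimal.

0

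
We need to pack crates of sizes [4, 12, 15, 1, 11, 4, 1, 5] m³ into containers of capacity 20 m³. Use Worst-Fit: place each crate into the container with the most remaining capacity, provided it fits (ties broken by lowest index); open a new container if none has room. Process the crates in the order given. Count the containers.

container 1: place 4 m³, 16 m³ left
container 1: place 12 m³, 4 m³ left
container 2: place 15 m³, 5 m³ left
container 2: place 1 m³, 4 m³ left
container 3: place 11 m³, 9 m³ left
container 3: place 4 m³, 5 m³ left
container 3: place 1 m³, 4 m³ left
container 4: place 5 m³, 15 m³ left
Final containers: [4,12] [15,1] [11,4,1] [5].

4 containers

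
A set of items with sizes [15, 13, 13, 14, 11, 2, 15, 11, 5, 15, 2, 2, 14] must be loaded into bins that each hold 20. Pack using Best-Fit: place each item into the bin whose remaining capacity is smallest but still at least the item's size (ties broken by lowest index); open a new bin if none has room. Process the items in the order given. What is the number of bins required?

9 bins

Put 15 in bin 1; 5 remain.
Put 13 in bin 2; 7 remain.
Put 13 in bin 3; 7 remain.
Put 14 in bin 4; 6 remain.
Put 11 in bin 5; 9 remain.
Put 2 in bin 1; 3 remain.
Put 15 in bin 6; 5 remain.
Put 11 in bin 7; 9 remain.
Put 5 in bin 6; 0 remain.
Put 15 in bin 8; 5 remain.
Put 2 in bin 1; 1 remain.
Put 2 in bin 8; 3 remain.
Put 14 in bin 9; 6 remain.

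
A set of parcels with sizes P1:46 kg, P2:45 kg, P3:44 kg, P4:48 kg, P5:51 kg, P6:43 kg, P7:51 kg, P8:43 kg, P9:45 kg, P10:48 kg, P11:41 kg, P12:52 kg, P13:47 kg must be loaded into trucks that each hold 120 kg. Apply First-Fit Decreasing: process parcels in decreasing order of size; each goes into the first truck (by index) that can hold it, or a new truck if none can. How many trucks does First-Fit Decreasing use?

Sorted descending: 52, 51, 51, 48, 48, 47, 46, 45, 45, 44, 43, 43, 41.
truck 1: place 52 kg, 68 kg left
truck 1: place 51 kg, 17 kg left
truck 2: place 51 kg, 69 kg left
truck 2: place 48 kg, 21 kg left
truck 3: place 48 kg, 72 kg left
truck 3: place 47 kg, 25 kg left
truck 4: place 46 kg, 74 kg left
truck 4: place 45 kg, 29 kg left
truck 5: place 45 kg, 75 kg left
truck 5: place 44 kg, 31 kg left
truck 6: place 43 kg, 77 kg left
truck 6: place 43 kg, 34 kg left
truck 7: place 41 kg, 79 kg left
Final trucks: [52,51] [51,48] [48,47] [46,45] [45,44] [43,43] [41].

7 trucks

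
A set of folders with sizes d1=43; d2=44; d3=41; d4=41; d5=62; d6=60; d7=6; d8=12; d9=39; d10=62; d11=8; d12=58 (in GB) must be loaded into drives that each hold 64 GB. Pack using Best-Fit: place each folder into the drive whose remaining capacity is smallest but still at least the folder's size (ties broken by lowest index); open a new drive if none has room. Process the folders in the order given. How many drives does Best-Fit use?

d1 (43 GB) → drive 1 (remaining 21 GB)
d2 (44 GB) → drive 2 (remaining 20 GB)
d3 (41 GB) → drive 3 (remaining 23 GB)
d4 (41 GB) → drive 4 (remaining 23 GB)
d5 (62 GB) → drive 5 (remaining 2 GB)
d6 (60 GB) → drive 6 (remaining 4 GB)
d7 (6 GB) → drive 2 (remaining 14 GB)
d8 (12 GB) → drive 2 (remaining 2 GB)
d9 (39 GB) → drive 7 (remaining 25 GB)
d10 (62 GB) → drive 8 (remaining 2 GB)
d11 (8 GB) → drive 1 (remaining 13 GB)
d12 (58 GB) → drive 9 (remaining 6 GB)
Final drives: [43,8] [44,6,12] [41] [41] [62] [60] [39] [62] [58].

9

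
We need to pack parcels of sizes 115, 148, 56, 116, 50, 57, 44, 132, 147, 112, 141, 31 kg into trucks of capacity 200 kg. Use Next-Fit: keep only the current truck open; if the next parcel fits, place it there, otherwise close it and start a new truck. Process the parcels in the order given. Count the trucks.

Put 115 kg in truck 1; 85 kg remain.
Put 148 kg in truck 2; 52 kg remain.
Put 56 kg in truck 3; 144 kg remain.
Put 116 kg in truck 3; 28 kg remain.
Put 50 kg in truck 4; 150 kg remain.
Put 57 kg in truck 4; 93 kg remain.
Put 44 kg in truck 4; 49 kg remain.
Put 132 kg in truck 5; 68 kg remain.
Put 147 kg in truck 6; 53 kg remain.
Put 112 kg in truck 7; 88 kg remain.
Put 141 kg in truck 8; 59 kg remain.
Put 31 kg in truck 8; 28 kg remain.
Final trucks: [115] [148] [56,116] [50,57,44] [132] [147] [112] [141,31].

8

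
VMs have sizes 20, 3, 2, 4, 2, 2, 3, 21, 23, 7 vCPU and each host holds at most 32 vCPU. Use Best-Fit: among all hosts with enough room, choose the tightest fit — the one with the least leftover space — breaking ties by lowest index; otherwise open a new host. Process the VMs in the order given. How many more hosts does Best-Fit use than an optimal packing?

Best-Fit: [20,3,2,4,2] [2,3,21] [23,7] → 3 hosts.
Total size 87 vCPU; any packing needs at least ⌈87/32⌉ = 3 hosts.
So 3 is already optimal.

0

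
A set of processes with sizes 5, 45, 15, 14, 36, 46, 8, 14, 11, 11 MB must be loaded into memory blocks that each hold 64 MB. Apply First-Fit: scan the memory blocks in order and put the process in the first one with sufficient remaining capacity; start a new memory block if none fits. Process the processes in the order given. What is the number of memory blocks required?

4

5 MB → memory block 1 (remaining 59 MB)
45 MB → memory block 1 (remaining 14 MB)
15 MB → memory block 2 (remaining 49 MB)
14 MB → memory block 1 (remaining 0 MB)
36 MB → memory block 2 (remaining 13 MB)
46 MB → memory block 3 (remaining 18 MB)
8 MB → memory block 2 (remaining 5 MB)
14 MB → memory block 3 (remaining 4 MB)
11 MB → memory block 4 (remaining 53 MB)
11 MB → memory block 4 (remaining 42 MB)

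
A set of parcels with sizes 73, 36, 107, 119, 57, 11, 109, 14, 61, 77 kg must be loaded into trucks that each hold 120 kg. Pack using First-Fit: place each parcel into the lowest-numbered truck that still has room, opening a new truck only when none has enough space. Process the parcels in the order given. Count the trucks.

truck 1: place 73 kg, 47 kg left
truck 1: place 36 kg, 11 kg left
truck 2: place 107 kg, 13 kg left
truck 3: place 119 kg, 1 kg left
truck 4: place 57 kg, 63 kg left
truck 1: place 11 kg, 0 kg left
truck 5: place 109 kg, 11 kg left
truck 4: place 14 kg, 49 kg left
truck 6: place 61 kg, 59 kg left
truck 7: place 77 kg, 43 kg left

7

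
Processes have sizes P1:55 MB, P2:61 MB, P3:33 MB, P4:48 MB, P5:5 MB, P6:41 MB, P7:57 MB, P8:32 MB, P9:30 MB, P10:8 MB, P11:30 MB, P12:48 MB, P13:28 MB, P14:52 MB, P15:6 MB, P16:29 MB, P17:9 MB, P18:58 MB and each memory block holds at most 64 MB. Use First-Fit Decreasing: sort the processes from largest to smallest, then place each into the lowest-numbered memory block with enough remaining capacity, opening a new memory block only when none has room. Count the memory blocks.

Sorted descending: 61, 58, 57, 55, 52, 48, 48, 41, 33, 32, 30, 30, 29, 28, 9, 8, 6, 5.
memory block 1: place 61 MB, 3 MB left
memory block 2: place 58 MB, 6 MB left
memory block 3: place 57 MB, 7 MB left
memory block 4: place 55 MB, 9 MB left
memory block 5: place 52 MB, 12 MB left
memory block 6: place 48 MB, 16 MB left
memory block 7: place 48 MB, 16 MB left
memory block 8: place 41 MB, 23 MB left
memory block 9: place 33 MB, 31 MB left
memory block 10: place 32 MB, 32 MB left
memory block 9: place 30 MB, 1 MB left
memory block 10: place 30 MB, 2 MB left
memory block 11: place 29 MB, 35 MB left
memory block 11: place 28 MB, 7 MB left
memory block 4: place 9 MB, 0 MB left
memory block 5: place 8 MB, 4 MB left
memory block 2: place 6 MB, 0 MB left
memory block 3: place 5 MB, 2 MB left
Final memory blocks: [61] [58,6] [57,5] [55,9] [52,8] [48] [48] [41] [33,30] [32,30] [29,28].

11 memory blocks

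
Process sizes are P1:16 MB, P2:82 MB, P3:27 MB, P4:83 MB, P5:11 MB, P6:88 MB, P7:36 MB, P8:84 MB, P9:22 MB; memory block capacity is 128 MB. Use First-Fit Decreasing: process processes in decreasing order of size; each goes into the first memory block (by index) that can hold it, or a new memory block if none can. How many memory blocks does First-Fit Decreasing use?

4 memory blocks

Sorted descending: 88, 84, 83, 82, 36, 27, 22, 16, 11.
88 MB → memory block 1 (remaining 40 MB)
84 MB → memory block 2 (remaining 44 MB)
83 MB → memory block 3 (remaining 45 MB)
82 MB → memory block 4 (remaining 46 MB)
36 MB → memory block 1 (remaining 4 MB)
27 MB → memory block 2 (remaining 17 MB)
22 MB → memory block 3 (remaining 23 MB)
16 MB → memory block 2 (remaining 1 MB)
11 MB → memory block 3 (remaining 12 MB)
Final memory blocks: [88,36] [84,27,16] [83,22,11] [82].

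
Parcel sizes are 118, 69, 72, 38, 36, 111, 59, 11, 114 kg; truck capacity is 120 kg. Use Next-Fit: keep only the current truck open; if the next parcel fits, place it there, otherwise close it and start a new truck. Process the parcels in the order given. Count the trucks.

7

Put 118 kg in truck 1; 2 kg remain.
Put 69 kg in truck 2; 51 kg remain.
Put 72 kg in truck 3; 48 kg remain.
Put 38 kg in truck 3; 10 kg remain.
Put 36 kg in truck 4; 84 kg remain.
Put 111 kg in truck 5; 9 kg remain.
Put 59 kg in truck 6; 61 kg remain.
Put 11 kg in truck 6; 50 kg remain.
Put 114 kg in truck 7; 6 kg remain.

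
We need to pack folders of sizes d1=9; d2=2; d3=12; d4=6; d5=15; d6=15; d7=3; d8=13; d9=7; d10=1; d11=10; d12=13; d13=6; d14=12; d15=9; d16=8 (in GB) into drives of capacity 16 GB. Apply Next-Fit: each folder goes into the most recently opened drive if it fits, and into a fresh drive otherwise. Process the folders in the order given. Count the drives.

13

Put d1 (9 GB) in drive 1; 7 GB remain.
Put d2 (2 GB) in drive 1; 5 GB remain.
Put d3 (12 GB) in drive 2; 4 GB remain.
Put d4 (6 GB) in drive 3; 10 GB remain.
Put d5 (15 GB) in drive 4; 1 GB remain.
Put d6 (15 GB) in drive 5; 1 GB remain.
Put d7 (3 GB) in drive 6; 13 GB remain.
Put d8 (13 GB) in drive 6; 0 GB remain.
Put d9 (7 GB) in drive 7; 9 GB remain.
Put d10 (1 GB) in drive 7; 8 GB remain.
Put d11 (10 GB) in drive 8; 6 GB remain.
Put d12 (13 GB) in drive 9; 3 GB remain.
Put d13 (6 GB) in drive 10; 10 GB remain.
Put d14 (12 GB) in drive 11; 4 GB remain.
Put d15 (9 GB) in drive 12; 7 GB remain.
Put d16 (8 GB) in drive 13; 8 GB remain.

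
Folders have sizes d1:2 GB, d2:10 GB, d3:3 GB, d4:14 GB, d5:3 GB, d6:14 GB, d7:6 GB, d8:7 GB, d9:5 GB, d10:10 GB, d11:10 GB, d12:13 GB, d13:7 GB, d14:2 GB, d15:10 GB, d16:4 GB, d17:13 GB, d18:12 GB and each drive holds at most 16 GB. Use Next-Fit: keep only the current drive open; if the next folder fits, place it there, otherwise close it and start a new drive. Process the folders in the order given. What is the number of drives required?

Put d1 (2 GB) in drive 1; 14 GB remain.
Put d2 (10 GB) in drive 1; 4 GB remain.
Put d3 (3 GB) in drive 1; 1 GB remain.
Put d4 (14 GB) in drive 2; 2 GB remain.
Put d5 (3 GB) in drive 3; 13 GB remain.
Put d6 (14 GB) in drive 4; 2 GB remain.
Put d7 (6 GB) in drive 5; 10 GB remain.
Put d8 (7 GB) in drive 5; 3 GB remain.
Put d9 (5 GB) in drive 6; 11 GB remain.
Put d10 (10 GB) in drive 6; 1 GB remain.
Put d11 (10 GB) in drive 7; 6 GB remain.
Put d12 (13 GB) in drive 8; 3 GB remain.
Put d13 (7 GB) in drive 9; 9 GB remain.
Put d14 (2 GB) in drive 9; 7 GB remain.
Put d15 (10 GB) in drive 10; 6 GB remain.
Put d16 (4 GB) in drive 10; 2 GB remain.
Put d17 (13 GB) in drive 11; 3 GB remain.
Put d18 (12 GB) in drive 12; 4 GB remain.

12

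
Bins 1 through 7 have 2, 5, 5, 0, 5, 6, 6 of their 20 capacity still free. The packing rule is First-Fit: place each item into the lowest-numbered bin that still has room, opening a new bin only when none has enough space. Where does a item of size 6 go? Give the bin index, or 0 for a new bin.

6

Bins with room: bin 6 (6), bin 7 (6).
The first with room is bin 6.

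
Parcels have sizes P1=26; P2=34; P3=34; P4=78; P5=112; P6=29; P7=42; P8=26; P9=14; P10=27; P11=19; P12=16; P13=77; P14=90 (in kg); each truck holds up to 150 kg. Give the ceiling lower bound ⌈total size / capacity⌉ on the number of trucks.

Total size = 26 + 34 + 34 + 78 + 112 + 29 + 42 + 26 + 14 + 27 + 19 + 16 + 77 + 90 = 624 kg.
⌈624 / 150⌉ = 5.

5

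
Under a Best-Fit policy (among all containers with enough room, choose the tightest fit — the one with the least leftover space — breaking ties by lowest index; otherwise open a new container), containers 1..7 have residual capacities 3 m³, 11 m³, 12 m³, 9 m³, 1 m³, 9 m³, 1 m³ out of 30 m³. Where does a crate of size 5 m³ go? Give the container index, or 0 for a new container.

Containers with room: container 2 (11 m³), container 3 (12 m³), container 4 (9 m³), container 6 (9 m³).
Tightest fit is container 4 with 9 m³ free.

4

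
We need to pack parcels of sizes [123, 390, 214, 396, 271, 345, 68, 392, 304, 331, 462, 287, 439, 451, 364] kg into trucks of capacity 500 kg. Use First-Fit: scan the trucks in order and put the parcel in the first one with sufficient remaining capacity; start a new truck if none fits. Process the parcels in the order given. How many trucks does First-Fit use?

13 trucks

truck 1: place 123 kg, 377 kg left
truck 2: place 390 kg, 110 kg left
truck 1: place 214 kg, 163 kg left
truck 3: place 396 kg, 104 kg left
truck 4: place 271 kg, 229 kg left
truck 5: place 345 kg, 155 kg left
truck 1: place 68 kg, 95 kg left
truck 6: place 392 kg, 108 kg left
truck 7: place 304 kg, 196 kg left
truck 8: place 331 kg, 169 kg left
truck 9: place 462 kg, 38 kg left
truck 10: place 287 kg, 213 kg left
truck 11: place 439 kg, 61 kg left
truck 12: place 451 kg, 49 kg left
truck 13: place 364 kg, 136 kg left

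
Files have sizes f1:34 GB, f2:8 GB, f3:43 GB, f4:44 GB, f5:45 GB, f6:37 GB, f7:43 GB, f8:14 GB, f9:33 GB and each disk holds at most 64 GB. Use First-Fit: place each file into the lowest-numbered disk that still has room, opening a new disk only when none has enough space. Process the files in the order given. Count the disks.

Put f1 (34 GB) in disk 1; 30 GB remain.
Put f2 (8 GB) in disk 1; 22 GB remain.
Put f3 (43 GB) in disk 2; 21 GB remain.
Put f4 (44 GB) in disk 3; 20 GB remain.
Put f5 (45 GB) in disk 4; 19 GB remain.
Put f6 (37 GB) in disk 5; 27 GB remain.
Put f7 (43 GB) in disk 6; 21 GB remain.
Put f8 (14 GB) in disk 1; 8 GB remain.
Put f9 (33 GB) in disk 7; 31 GB remain.

7 disks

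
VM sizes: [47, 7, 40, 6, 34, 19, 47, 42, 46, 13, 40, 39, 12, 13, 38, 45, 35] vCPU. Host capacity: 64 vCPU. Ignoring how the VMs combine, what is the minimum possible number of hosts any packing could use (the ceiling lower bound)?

Total size = 47 + 7 + 40 + 6 + 34 + 19 + 47 + 42 + 46 + 13 + 40 + 39 + 12 + 13 + 38 + 45 + 35 = 523 vCPU.
⌈523 / 64⌉ = 9.

9 hosts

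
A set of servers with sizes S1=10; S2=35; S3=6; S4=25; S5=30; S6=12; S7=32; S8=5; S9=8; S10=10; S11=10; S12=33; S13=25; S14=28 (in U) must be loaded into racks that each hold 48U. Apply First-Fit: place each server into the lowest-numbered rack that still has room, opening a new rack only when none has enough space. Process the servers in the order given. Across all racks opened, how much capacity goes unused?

67

S1 (10U) → rack 1 (remaining 38U)
S2 (35U) → rack 1 (remaining 3U)
S3 (6U) → rack 2 (remaining 42U)
S4 (25U) → rack 2 (remaining 17U)
S5 (30U) → rack 3 (remaining 18U)
S6 (12U) → rack 2 (remaining 5U)
S7 (32U) → rack 4 (remaining 16U)
S8 (5U) → rack 2 (remaining 0U)
S9 (8U) → rack 3 (remaining 10U)
S10 (10U) → rack 3 (remaining 0U)
S11 (10U) → rack 4 (remaining 6U)
S12 (33U) → rack 5 (remaining 15U)
S13 (25U) → rack 6 (remaining 23U)
S14 (28U) → rack 7 (remaining 20U)
7 racks × 48U = 336U; used 269U; unused 67U.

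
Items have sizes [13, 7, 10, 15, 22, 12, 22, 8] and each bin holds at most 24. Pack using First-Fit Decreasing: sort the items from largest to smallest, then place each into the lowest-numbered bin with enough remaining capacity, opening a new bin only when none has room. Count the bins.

Sorted descending: 22, 22, 15, 13, 12, 10, 8, 7.
Put 22 in bin 1; 2 remain.
Put 22 in bin 2; 2 remain.
Put 15 in bin 3; 9 remain.
Put 13 in bin 4; 11 remain.
Put 12 in bin 5; 12 remain.
Put 10 in bin 4; 1 remain.
Put 8 in bin 3; 1 remain.
Put 7 in bin 5; 5 remain.

5 bins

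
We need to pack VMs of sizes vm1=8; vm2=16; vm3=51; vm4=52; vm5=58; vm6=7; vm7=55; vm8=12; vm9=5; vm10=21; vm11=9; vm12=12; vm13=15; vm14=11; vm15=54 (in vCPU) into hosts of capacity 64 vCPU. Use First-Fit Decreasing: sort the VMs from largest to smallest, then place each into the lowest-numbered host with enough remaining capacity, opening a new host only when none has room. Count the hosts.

Sorted descending: 58, 55, 54, 52, 51, 21, 16, 15, 12, 12, 11, 9, 8, 7, 5.
host 1: place 58 vCPU, 6 vCPU left
host 2: place 55 vCPU, 9 vCPU left
host 3: place 54 vCPU, 10 vCPU left
host 4: place 52 vCPU, 12 vCPU left
host 5: place 51 vCPU, 13 vCPU left
host 6: place 21 vCPU, 43 vCPU left
host 6: place 16 vCPU, 27 vCPU left
host 6: place 15 vCPU, 12 vCPU left
host 4: place 12 vCPU, 0 vCPU left
host 5: place 12 vCPU, 1 vCPU left
host 6: place 11 vCPU, 1 vCPU left
host 2: place 9 vCPU, 0 vCPU left
host 3: place 8 vCPU, 2 vCPU left
host 7: place 7 vCPU, 57 vCPU left
host 1: place 5 vCPU, 1 vCPU left
Final hosts: [58,5] [55,9] [54,8] [52,12] [51,12] [21,16,15,11] [7].

7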